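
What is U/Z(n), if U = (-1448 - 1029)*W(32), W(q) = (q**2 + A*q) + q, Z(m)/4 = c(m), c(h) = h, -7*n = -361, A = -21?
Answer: -1664544/361 ≈ -4610.9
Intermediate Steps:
n = 361/7 (n = -1/7*(-361) = 361/7 ≈ 51.571)
Z(m) = 4*m
W(q) = q**2 - 20*q (W(q) = (q**2 - 21*q) + q = q**2 - 20*q)
U = -951168 (U = (-1448 - 1029)*(32*(-20 + 32)) = -79264*12 = -2477*384 = -951168)
U/Z(n) = -951168/(4*(361/7)) = -951168/1444/7 = -951168*7/1444 = -1664544/361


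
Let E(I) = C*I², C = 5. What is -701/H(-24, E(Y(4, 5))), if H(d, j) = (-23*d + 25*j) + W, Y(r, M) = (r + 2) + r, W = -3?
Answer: -701/13049 ≈ -0.053721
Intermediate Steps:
Y(r, M) = 2 + 2*r (Y(r, M) = (2 + r) + r = 2 + 2*r)
E(I) = 5*I²
H(d, j) = -3 - 23*d + 25*j (H(d, j) = (-23*d + 25*j) - 3 = -3 - 23*d + 25*j)
-701/H(-24, E(Y(4, 5))) = -701/(-3 - 23*(-24) + 25*(5*(2 + 2*4)²)) = -701/(-3 + 552 + 25*(5*(2 + 8)²)) = -701/(-3 + 552 + 25*(5*10²)) = -701/(-3 + 552 + 25*(5*100)) = -701/(-3 + 552 + 25*500) = -701/(-3 + 552 + 12500) = -701/13049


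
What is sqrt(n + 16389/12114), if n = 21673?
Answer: sqrt(39267771934)/1346 ≈ 147.22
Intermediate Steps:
sqrt(n + 16389/12114) = sqrt(21673 + 16389/12114) = sqrt(21673 + 16389*(1/12114)) = sqrt(21673 + 1821/1346) = sqrt(29173679/1346) = sqrt(39267771934)/1346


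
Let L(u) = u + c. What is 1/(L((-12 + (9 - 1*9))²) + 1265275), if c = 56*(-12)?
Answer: 1/1264747 ≈ 7.9067e-7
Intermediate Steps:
c = -672
L(u) = -672 + u (L(u) = u - 672 = -672 + u)
1/(L((-12 + (9 - 1*9))²) + 1265275) = 1/((-672 + (-12 + (9 - 1*9))²) + 1265275) = 1/((-672 + (-12 + (9 - 9))²) + 1265275) = 1/((-672 + (-12 + 0)²) + 1265275) = 1/((-672 + (-12)²) + 1265275) = 1/((-672 + 144) + 1265275) = 1/(-528 + 1265275) = 1/1264747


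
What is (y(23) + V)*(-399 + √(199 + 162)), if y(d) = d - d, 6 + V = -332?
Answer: 128440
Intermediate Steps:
V = -338 (V = -6 - 332 = -338)
y(d) = 0
(y(23) + V)*(-399 + √(199 + 162)) = (0 - 338)*(-399 + √(199 + 162)) = -338*(-399 + √361) = -338*(-399 + 19) = -338*(-380) = 128440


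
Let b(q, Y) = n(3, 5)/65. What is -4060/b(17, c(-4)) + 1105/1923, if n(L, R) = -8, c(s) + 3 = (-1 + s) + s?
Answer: 126872135/3846 ≈ 32988.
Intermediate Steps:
c(s) = -4 + 2*s (c(s) = -3 + ((-1 + s) + s) = -3 + (-1 + 2*s) = -4 + 2*s)
b(q, Y) = -8/65
-4060/b(17, c(-4)) + 1105/1923 = -4060/(-8/65) + 1105/1923 = -4060*(-65/8) + 1105*(1/1923) = 65975/2 + 1105/1923 = 126872135/3846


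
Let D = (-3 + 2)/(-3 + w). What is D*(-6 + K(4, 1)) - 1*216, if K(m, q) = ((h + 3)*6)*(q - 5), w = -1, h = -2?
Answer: -447/2 ≈ -223.50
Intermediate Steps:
K(m, q) = -30 + 6*q (K(m, q) = ((-2 + 3)*6)*(q - 5) = (1*6)*(-5 + q) = 6*(-5 + q) = -30 + 6*q)
D = 1/4 (D = (-3 + 2)/(-3 - 1) = -1/(-4) = -1*(-1/4) = 1/4 ≈ 0.25000)
D*(-6 + K(4, 1)) - 1*216 = (-6 + (-30 + 6*1))/4 - 1*216 = (-6 + (-30 + 6))/4 - 216 = (-6 - 24)/4 - 216 = (1/4)*(-30) - 216 = -15/2 - 216 = -447/2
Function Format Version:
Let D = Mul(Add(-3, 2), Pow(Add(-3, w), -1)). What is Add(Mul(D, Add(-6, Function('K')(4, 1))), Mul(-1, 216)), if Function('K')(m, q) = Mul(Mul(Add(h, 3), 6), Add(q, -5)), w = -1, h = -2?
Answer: Rational(-447, 2) ≈ -223.50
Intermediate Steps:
Function('K')(m, q) = Add(-30, Mul(6, q)) (Function('K')(m, q) = Mul(Mul(Add(-2, 3), 6), Add(q, -5)) = Mul(Mul(1, 6), Add(-5, q)) = Mul(6, Add(-5, q)) = Add(-30, Mul(6, q)))
D = Rational(1, 4) (D = Mul(Add(-3, 2), Pow(Add(-3, -1), -1)) = Mul(-1, Pow(-4, -1)) = Mul(-1, Rational(-1, 4)) = Rational(1, 4) ≈ 0.25000)
Add(Mul(D, Add(-6, Function('K')(4, 1))), Mul(-1, 216)) = Add(Mul(Rational(1, 4), Add(-6, Add(-30, Mul(6, 1)))), Mul(-1, 216)) = Add(Mul(Rational(1, 4), Add(-6, Add(-30, 6))), -216) = Add(Mul(Rational(1, 4), Add(-6, -24)), -216) = Add(Mul(Rational(1, 4), -30), -216) = Add(Rational(-15, 2), -216) = Rational(-447, 2)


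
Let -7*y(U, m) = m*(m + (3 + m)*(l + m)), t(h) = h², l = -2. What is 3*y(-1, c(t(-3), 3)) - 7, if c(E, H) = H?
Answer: -130/7 ≈ -18.571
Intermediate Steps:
y(U, m) = -m*(m + (-2 + m)*(3 + m))/7 (y(U, m) = -m*(m + (3 + m)*(-2 + m))/7 = -m*(m + (-2 + m)*(3 + m))/7)
3*y(-1, c(t(-3), 3)) - 7 = 3*((⅐)*3*(6 - 1*3² - 2*3)) - 7 = 3*((⅐)*3*(6 - 1*9 - 6)) - 7 = 3*((⅐)*3*(6 - 9 - 6)) - 7 = 3*((⅐)*3*(-9)) - 7 = 3*(-27/7) - 7 = -81/7 - 7 = -130/7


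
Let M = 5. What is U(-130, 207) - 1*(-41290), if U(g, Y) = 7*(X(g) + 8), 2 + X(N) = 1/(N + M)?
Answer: 5166493/125 ≈ 41332.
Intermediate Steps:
X(N) = -2 + 1/(5 + N) (X(N) = -2 + 1/(N + 5) = -2 + 1/(5 + N))
U(g, Y) = 56 + 7*(-9 - 2*g)/(5 + g) (U(g, Y) = 7*((-9 - 2*g)/(5 + g) + 8) = 7*(8 + (-9 - 2*g)/(5 + g)) = 56 + 7*(-9 - 2*g)/(5 + g))
U(-130, 207) - 1*(-41290) = 7*(31 + 6*(-130))/(5 - 130) - 1*(-41290) = 7*(31 - 780)/(-125) + 41290 = 7*(-1/125)*(-749) + 41290 = 5243/125 + 41290 = 5166493/125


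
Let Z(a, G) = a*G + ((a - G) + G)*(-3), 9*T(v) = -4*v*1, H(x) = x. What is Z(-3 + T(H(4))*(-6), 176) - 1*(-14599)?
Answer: 47776/3 ≈ 15925.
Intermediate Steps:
T(v) = -4*v/9 (T(v) = (-4*v*1)/9 = (-4*v)/9 = -4*v/9)
Z(a, G) = -3*a + G*a (Z(a, G) = G*a + a*(-3) = G*a - 3*a = -3*a + G*a)
Z(-3 + T(H(4))*(-6), 176) - 1*(-14599) = (-3 - 4/9*4*(-6))*(-3 + 176) - 1*(-14599) = (-3 - 16/9*(-6))*173 + 14599 = (-3 + 32/3)*173 + 14599 = (23/3)*173 + 14599 = 3979/3 + 14599 = 47776/3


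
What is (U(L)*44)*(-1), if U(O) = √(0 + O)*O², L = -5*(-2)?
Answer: -4400*√10 ≈ -13914.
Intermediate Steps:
L = 10
U(O) = O^(5/2) (U(O) = √O*O² = O^(5/2))
(U(L)*44)*(-1) = (10^(5/2)*44)*(-1) = ((100*√10)*44)*(-1) = (4400*√10)*(-1) = -4400*√10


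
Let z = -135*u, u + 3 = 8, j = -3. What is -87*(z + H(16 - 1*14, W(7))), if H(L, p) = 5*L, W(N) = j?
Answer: 57855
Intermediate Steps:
W(N) = -3
u = 5 (u = -3 + 8 = 5)
z = -675 (z = -135*5 = -675)
-87*(z + H(16 - 1*14, W(7))) = -87*(-675 + 5*(16 - 1*14)) = -87*(-675 + 5*(16 - 14)) = -87*(-675 + 5*2) = -87*(-675 + 10) = -87*(-665) = 57855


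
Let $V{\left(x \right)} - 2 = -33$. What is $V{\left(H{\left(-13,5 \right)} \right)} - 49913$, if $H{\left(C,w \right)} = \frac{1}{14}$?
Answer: $-49944$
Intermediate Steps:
$H{\left(C,w \right)} = \frac{1}{14}$
$V{\left(x \right)} = -31$ ($V{\left(x \right)} = 2 - 33 = -31$)
$V{\left(H{\left(-13,5 \right)} \right)} - 49913 = -31 - 49913 = -49944$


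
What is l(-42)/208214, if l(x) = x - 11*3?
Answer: -75/208214 ≈ -0.00036021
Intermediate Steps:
l(x) = -33 + x (l(x) = x - 33 = -33 + x)
l(-42)/208214 = (-33 - 42)/208214 = -75*1/208214 = -75/208214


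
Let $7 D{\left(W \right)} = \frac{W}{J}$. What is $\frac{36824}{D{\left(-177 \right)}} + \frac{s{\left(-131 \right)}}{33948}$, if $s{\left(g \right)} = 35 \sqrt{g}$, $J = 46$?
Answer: $- \frac{11857328}{177} + \frac{35 i \sqrt{131}}{33948} \approx -66991.0 + 0.0118 i$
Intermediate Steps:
$D{\left(W \right)} = \frac{W}{322}$ ($D{\left(W \right)} = \frac{W \frac{1}{46}}{7} = \frac{\frac{1}{46} W}{7} = \frac{W}{322}$)
$\frac{36824}{D{\left(-177 \right)}} + \frac{s{\left(-131 \right)}}{33948} = \frac{36824}{\frac{1}{322} \left(-177\right)} + \frac{35 \sqrt{-131}}{33948} = \frac{36824}{- \frac{177}{322}} + 35 i \sqrt{131} \cdot \frac{1}{33948} = 36824 \left(- \frac{322}{177}\right) + 35 i \sqrt{131} \cdot \frac{1}{33948} = - \frac{11857328}{177} + \frac{35 i \sqrt{131}}{33948}$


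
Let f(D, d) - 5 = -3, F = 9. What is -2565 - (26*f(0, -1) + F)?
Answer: -2626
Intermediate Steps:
f(D, d) = 2 (f(D, d) = 5 - 3 = 2)
-2565 - (26*f(0, -1) + F) = -2565 - (26*2 + 9) = -2565 - (52 + 9) = -2565 - 1*61 = -2565 - 61 = -2626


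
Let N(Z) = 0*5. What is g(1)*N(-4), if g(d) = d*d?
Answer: 0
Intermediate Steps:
N(Z) = 0
g(d) = d**2
g(1)*N(-4) = 1**2*0 = 1*0 = 0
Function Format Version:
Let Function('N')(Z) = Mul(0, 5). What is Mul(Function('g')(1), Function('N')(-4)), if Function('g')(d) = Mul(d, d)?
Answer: 0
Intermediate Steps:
Function('N')(Z) = 0
Function('g')(d) = Pow(d, 2)
Mul(Function('g')(1), Function('N')(-4)) = Mul(Pow(1, 2), 0) = Mul(1, 0) = 0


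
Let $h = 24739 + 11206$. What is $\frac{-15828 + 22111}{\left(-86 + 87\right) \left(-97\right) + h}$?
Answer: $\frac{6283}{35848} \approx 0.17527$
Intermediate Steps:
$h = 35945$
$\frac{-15828 + 22111}{\left(-86 + 87\right) \left(-97\right) + h} = \frac{-15828 + 22111}{\left(-86 + 87\right) \left(-97\right) + 35945} = \frac{6283}{1 \left(-97\right) + 35945} = \frac{6283}{-97 + 35945} = \frac{6283}{35848}$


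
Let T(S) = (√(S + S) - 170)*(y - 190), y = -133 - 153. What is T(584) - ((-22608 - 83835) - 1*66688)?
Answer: 254051 - 1904*√73 ≈ 2.3778e+5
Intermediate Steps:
y = -286
T(S) = 80920 - 476*√2*√S (T(S) = (√(S + S) - 170)*(-286 - 190) = (√(2*S) - 170)*(-476) = (√2*√S - 170)*(-476) = (-170 + √2*√S)*(-476) = 80920 - 476*√2*√S)
T(584) - ((-22608 - 83835) - 1*66688) = (80920 - 476*√2*√584) - ((-22608 - 83835) - 1*66688) = (80920 - 476*√2*2*√146) - (-106443 - 66688) = (80920 - 1904*√73) - 1*(-173131) = (80920 - 1904*√73) + 173131 = 254051 - 1904*√73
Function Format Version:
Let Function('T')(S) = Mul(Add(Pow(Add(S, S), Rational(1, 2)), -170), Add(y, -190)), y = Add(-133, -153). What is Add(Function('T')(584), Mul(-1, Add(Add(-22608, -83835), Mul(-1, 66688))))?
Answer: Add(254051, Mul(-1904, Pow(73, Rational(1, 2)))) ≈ 2.3778e+5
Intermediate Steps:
y = -286
Function('T')(S) = Add(80920, Mul(-476, Pow(2, Rational(1, 2)), Pow(S, Rational(1, 2)))) (Function('T')(S) = Mul(Add(Pow(Add(S, S), Rational(1, 2)), -170), Add(-286, -190)) = Mul(Add(Pow(Mul(2, S), Rational(1, 2)), -170), -476) = Mul(Add(Mul(Pow(2, Rational(1, 2)), Pow(S, Rational(1, 2))), -170), -476) = Mul(Add(-170, Mul(Pow(2, Rational(1, 2)), Pow(S, Rational(1, 2)))), -476) = Add(80920, Mul(-476, Pow(2, Rational(1, 2)), Pow(S, Rational(1, 2)))))
Add(Function('T')(584), Mul(-1, Add(Add(-22608, -83835), Mul(-1, 66688)))) = Add(Add(80920, Mul(-476, Pow(2, Rational(1, 2)), Pow(584, Rational(1, 2)))), Mul(-1, Add(Add(-22608, -83835), Mul(-1, 66688)))) = Add(Add(80920, Mul(-476, Pow(2, Rational(1, 2)), Mul(2, Pow(146, Rational(1, 2))))), Mul(-1, Add(-106443, -66688))) = Add(Add(80920, Mul(-1904, Pow(73, Rational(1, 2)))), Mul(-1, -173131)) = Add(Add(80920, Mul(-1904, Pow(73, Rational(1, 2)))), 173131) = Add(254051, Mul(-1904, Pow(73, Rational(1, 2))))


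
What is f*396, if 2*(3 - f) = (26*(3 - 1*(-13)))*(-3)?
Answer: 248292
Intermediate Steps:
f = 627 (f = 3 - 26*(3 - 1*(-13))*(-3)/2 = 3 - 26*(3 + 13)*(-3)/2 = 3 - 26*16*(-3)/2 = 3 - 208*(-3) = 3 - ½*(-1248) = 3 + 624 = 627)
f*396 = 627*396 = 248292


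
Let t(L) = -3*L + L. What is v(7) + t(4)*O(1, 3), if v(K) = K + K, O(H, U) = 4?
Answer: -18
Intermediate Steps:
v(K) = 2*K
t(L) = -2*L
v(7) + t(4)*O(1, 3) = 2*7 - 2*4*4 = 14 - 8*4 = 14 - 32 = -18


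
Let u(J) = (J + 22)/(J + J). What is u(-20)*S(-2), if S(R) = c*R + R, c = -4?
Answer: -3/10 ≈ -0.30000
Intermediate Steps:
S(R) = -3*R (S(R) = -4*R + R = -3*R)
u(J) = (22 + J)/(2*J) (u(J) = (22 + J)/((2*J)) = (22 + J)*(1/(2*J)) = (22 + J)/(2*J))
u(-20)*S(-2) = ((½)*(22 - 20)/(-20))*(-3*(-2)) = ((½)*(-1/20)*2)*6 = -1/20*6 = -3/10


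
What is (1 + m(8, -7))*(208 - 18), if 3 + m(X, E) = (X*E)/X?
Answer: -1710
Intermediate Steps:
m(X, E) = -3 + E (m(X, E) = -3 + (X*E)/X = -3 + (E*X)/X = -3 + E)
(1 + m(8, -7))*(208 - 18) = (1 + (-3 - 7))*(208 - 18) = (1 - 10)*190 = -9*190 = -1710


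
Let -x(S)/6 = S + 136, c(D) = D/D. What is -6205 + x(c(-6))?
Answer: -7027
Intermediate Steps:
c(D) = 1
x(S) = -816 - 6*S (x(S) = -6*(S + 136) = -6*(136 + S) = -816 - 6*S)
-6205 + x(c(-6)) = -6205 + (-816 - 6*1) = -6205 + (-816 - 6) = -6205 - 822 = -7027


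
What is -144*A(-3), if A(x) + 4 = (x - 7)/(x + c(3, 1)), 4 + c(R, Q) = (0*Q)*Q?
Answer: 2592/7 ≈ 370.29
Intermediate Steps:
c(R, Q) = -4 (c(R, Q) = -4 + (0*Q)*Q = -4 + 0*Q = -4 + 0 = -4)
A(x) = -4 + (-7 + x)/(-4 + x) (A(x) = -4 + (x - 7)/(x - 4) = -4 + (-7 + x)/(-4 + x))
-144*A(-3) = -432*(3 - 1*(-3))/(-4 - 3) = -432*(3 + 3)/(-7) = -432*(-1)*6/7 = -144*(-18/7) = 2592/7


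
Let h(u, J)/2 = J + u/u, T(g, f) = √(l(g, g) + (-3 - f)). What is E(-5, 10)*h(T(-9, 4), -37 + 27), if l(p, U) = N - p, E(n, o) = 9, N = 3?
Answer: -162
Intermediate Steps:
l(p, U) = 3 - p
T(g, f) = √(-f - g) (T(g, f) = √((3 - g) + (-3 - f)) = √(-f - g))
h(u, J) = 2 + 2*J (h(u, J) = 2*(J + u/u) = 2*(J + 1) = 2*(1 + J) = 2 + 2*J)
E(-5, 10)*h(T(-9, 4), -37 + 27) = 9*(2 + 2*(-37 + 27)) = 9*(2 + 2*(-10)) = 9*(2 - 20) = 9*(-18) = -162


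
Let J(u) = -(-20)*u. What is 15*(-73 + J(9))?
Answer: 1605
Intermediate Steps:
J(u) = 20*u
15*(-73 + J(9)) = 15*(-73 + 20*9) = 15*(-73 + 180) = 15*107 = 1605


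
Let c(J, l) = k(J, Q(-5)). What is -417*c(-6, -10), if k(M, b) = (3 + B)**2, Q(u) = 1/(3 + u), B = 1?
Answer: -6672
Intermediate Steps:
k(M, b) = 16 (k(M, b) = (3 + 1)**2 = 4**2 = 16)
c(J, l) = 16
-417*c(-6, -10) = -417*16 = -6672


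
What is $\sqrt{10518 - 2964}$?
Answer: $\sqrt{7554} \approx 86.914$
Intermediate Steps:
$\sqrt{10518 - 2964} = \sqrt{7554}$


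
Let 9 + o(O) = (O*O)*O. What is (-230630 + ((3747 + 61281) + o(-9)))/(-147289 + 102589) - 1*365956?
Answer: -817903343/2235 ≈ -3.6595e+5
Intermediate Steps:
o(O) = -9 + O³ (o(O) = -9 + (O*O)*O = -9 + O²*O = -9 + O³)
(-230630 + ((3747 + 61281) + o(-9)))/(-147289 + 102589) - 1*365956 = (-230630 + ((3747 + 61281) + (-9 + (-9)³)))/(-147289 + 102589) - 1*365956 = (-230630 + (65028 + (-9 - 729)))/(-44700) - 365956 = (-230630 + (65028 - 738))*(-1/44700) - 365956 = (-230630 + 64290)*(-1/44700) - 365956 = -166340*(-1/44700) - 365956 = 8317/2235 - 365956 = -817903343/2235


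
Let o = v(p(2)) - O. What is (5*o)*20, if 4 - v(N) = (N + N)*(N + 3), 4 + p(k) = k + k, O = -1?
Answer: 500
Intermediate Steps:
p(k) = -4 + 2*k (p(k) = -4 + (k + k) = -4 + 2*k)
v(N) = 4 - 2*N*(3 + N) (v(N) = 4 - (N + N)*(N + 3) = 4 - 2*N*(3 + N))
o = 5 (o = (4 - 6*(-4 + 2*2) - 2*(-4 + 2*2)**2) - 1*(-1) = (4 - 6*(-4 + 4) - 2*(-4 + 4)**2) + 1 = (4 - 6*0 - 2*0**2) + 1 = (4 + 0 - 2*0) + 1 = (4 + 0 + 0) + 1 = 4 + 1 = 5)
(5*o)*20 = (5*5)*20 = 25*20 = 500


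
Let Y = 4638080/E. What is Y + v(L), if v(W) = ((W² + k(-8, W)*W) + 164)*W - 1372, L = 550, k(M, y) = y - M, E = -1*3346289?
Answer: 1121872923651212/3346289 ≈ 3.3526e+8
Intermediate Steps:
E = -3346289
Y = -4638080/3346289 (Y = 4638080/(-3346289) = 4638080*(-1/3346289) = -4638080/3346289 ≈ -1.3860)
v(W) = -1372 + W*(164 + W² + W*(8 + W)) (v(W) = ((W² + (W - 1*(-8))*W) + 164)*W - 1372 = ((W² + (W + 8)*W) + 164)*W - 1372 = ((W² + (8 + W)*W) + 164)*W - 1372 = ((W² + W*(8 + W)) + 164)*W - 1372 = (164 + W² + W*(8 + W))*W - 1372 = W*(164 + W² + W*(8 + W)) - 1372 = -1372 + W*(164 + W² + W*(8 + W)))
Y + v(L) = -4638080/3346289 + (-1372 + 550³ + 164*550 + 550²*(8 + 550)) = -4638080/3346289 + (-1372 + 166375000 + 90200 + 302500*558) = -4638080/3346289 + (-1372 + 166375000 + 90200 + 168795000) = -4638080/3346289 + 335258828 = 1121872923651212/3346289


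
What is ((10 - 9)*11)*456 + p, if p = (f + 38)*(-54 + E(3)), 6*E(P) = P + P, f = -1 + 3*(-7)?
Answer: 4168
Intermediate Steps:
f = -22 (f = -1 - 21 = -22)
E(P) = P/3 (E(P) = (P + P)/6 = (2*P)/6 = P/3)
p = -848 (p = (-22 + 38)*(-54 + (⅓)*3) = 16*(-54 + 1) = 16*(-53) = -848)
((10 - 9)*11)*456 + p = ((10 - 9)*11)*456 - 848 = (1*11)*456 - 848 = 11*456 - 848 = 5016 - 848 = 4168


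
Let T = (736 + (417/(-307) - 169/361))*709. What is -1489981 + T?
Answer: -107441451619/110827 ≈ -9.6945e+5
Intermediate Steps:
T = 57688672668/110827 (T = (736 + (417*(-1/307) - 169*1/361))*709 = (736 + (-417/307 - 169/361))*709 = (736 - 202420/110827)*709 = (81366252/110827)*709 = 57688672668/110827 ≈ 5.2053e+5)
-1489981 + T = -1489981 + 57688672668/110827 = -107441451619/110827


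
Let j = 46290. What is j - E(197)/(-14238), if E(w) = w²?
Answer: 659115829/14238 ≈ 46293.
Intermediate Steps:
j - E(197)/(-14238) = 46290 - 197²/(-14238) = 46290 - 38809*(-1)/14238 = 46290 - 1*(-38809/14238) = 46290 + 38809/14238 = 659115829/14238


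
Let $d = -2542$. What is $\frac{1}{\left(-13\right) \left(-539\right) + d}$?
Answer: $\frac{1}{4465} \approx 0.00022396$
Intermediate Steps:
$\frac{1}{\left(-13\right) \left(-539\right) + d} = \frac{1}{\left(-13\right) \left(-539\right) - 2542} = \frac{1}{7007 - 2542} = \frac{1}{4465}$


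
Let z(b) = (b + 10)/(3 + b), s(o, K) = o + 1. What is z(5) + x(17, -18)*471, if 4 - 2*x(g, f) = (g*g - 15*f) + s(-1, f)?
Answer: -1045605/8 ≈ -1.3070e+5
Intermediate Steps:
s(o, K) = 1 + o
x(g, f) = 2 - g²/2 + 15*f/2 (x(g, f) = 2 - ((g*g - 15*f) + (1 - 1))/2 = 2 - ((g² - 15*f) + 0)/2 = 2 - (g² - 15*f)/2 = 2 + (-g²/2 + 15*f/2) = 2 - g²/2 + 15*f/2)
z(b) = (10 + b)/(3 + b)
z(5) + x(17, -18)*471 = (10 + 5)/(3 + 5) + (2 - ½*17² + (15/2)*(-18))*471 = 15/8 + (2 - ½*289 - 135)*471 = (⅛)*15 + (2 - 289/2 - 135)*471 = 15/8 - 555/2*471 = 15/8 - 261405/2 = -1045605/8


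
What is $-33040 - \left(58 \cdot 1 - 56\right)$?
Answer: $-33042$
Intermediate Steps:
$-33040 - \left(58 \cdot 1 - 56\right) = -33040 - \left(58 - 56\right) = -33040 - 2 = -33042$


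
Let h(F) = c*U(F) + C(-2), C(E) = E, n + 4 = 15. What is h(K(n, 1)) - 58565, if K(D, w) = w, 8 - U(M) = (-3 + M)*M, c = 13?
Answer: -58437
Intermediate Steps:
n = 11 (n = -4 + 15 = 11)
U(M) = 8 - M*(-3 + M) (U(M) = 8 - (-3 + M)*M = 8 - M*(-3 + M))
h(F) = 102 - 13*F² + 39*F (h(F) = 13*(8 - F² + 3*F) - 2 = (104 - 13*F² + 39*F) - 2 = 102 - 13*F² + 39*F)
h(K(n, 1)) - 58565 = (102 - 13*1² + 39*1) - 58565 = (102 - 13*1 + 39) - 58565 = (102 - 13 + 39) - 58565 = 128 - 58565 = -58437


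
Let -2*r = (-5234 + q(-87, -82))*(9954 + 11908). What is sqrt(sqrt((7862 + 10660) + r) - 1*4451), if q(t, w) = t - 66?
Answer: sqrt(-4451 + sqrt(58903819)) ≈ 56.779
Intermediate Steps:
q(t, w) = -66 + t
r = 58885297 (r = -(-5234 + (-66 - 87))*(9954 + 11908)/2 = -(-5234 - 153)*21862/2 = -(-5387)*21862/2 = -1/2*(-117770594) = 58885297)
sqrt(sqrt((7862 + 10660) + r) - 1*4451) = sqrt(sqrt((7862 + 10660) + 58885297) - 1*4451) = sqrt(sqrt(18522 + 58885297) - 4451) = sqrt(sqrt(58903819) - 4451) = sqrt(-4451 + sqrt(58903819))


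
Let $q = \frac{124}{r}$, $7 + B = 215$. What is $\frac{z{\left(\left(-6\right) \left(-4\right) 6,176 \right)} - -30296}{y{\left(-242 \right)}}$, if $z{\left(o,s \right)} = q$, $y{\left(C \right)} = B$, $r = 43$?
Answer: $\frac{325713}{2236} \approx 145.67$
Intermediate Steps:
$B = 208$ ($B = -7 + 215 = 208$)
$y{\left(C \right)} = 208$
$q = \frac{124}{43} \approx 2.8837$
$z{\left(o,s \right)} = \frac{124}{43}$
$\frac{z{\left(\left(-6\right) \left(-4\right) 6,176 \right)} - -30296}{y{\left(-242 \right)}} = \frac{\frac{124}{43} - -30296}{208} = \left(\frac{124}{43} + 30296\right) \frac{1}{208} = \frac{1302852}{43} \cdot \frac{1}{208} = \frac{325713}{2236}$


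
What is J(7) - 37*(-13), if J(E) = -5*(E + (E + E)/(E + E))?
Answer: 441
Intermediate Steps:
J(E) = -5 - 5*E (J(E) = -5*(E + (2*E)/((2*E))) = -5*(E + (2*E)*(1/(2*E))) = -5*(E + 1) = -5*(1 + E) = -5 - 5*E)
J(7) - 37*(-13) = (-5 - 5*7) - 37*(-13) = (-5 - 35) + 481 = -40 + 481 = 441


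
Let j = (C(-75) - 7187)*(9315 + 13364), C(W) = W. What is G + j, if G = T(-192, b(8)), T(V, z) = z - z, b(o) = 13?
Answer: -164694898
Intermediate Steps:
T(V, z) = 0
G = 0
j = -164694898 (j = (-75 - 7187)*(9315 + 13364) = -7262*22679 = -164694898)
G + j = 0 - 164694898 = -164694898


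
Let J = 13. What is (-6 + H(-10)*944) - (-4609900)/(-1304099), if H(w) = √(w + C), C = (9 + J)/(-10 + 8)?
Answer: -12434494/1304099 + 944*I*√21 ≈ -9.5349 + 4326.0*I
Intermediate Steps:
C = -11 (C = (9 + 13)/(-10 + 8) = 22/(-2) = 22*(-½) = -11)
H(w) = √(-11 + w) (H(w) = √(w - 11) = √(-11 + w))
(-6 + H(-10)*944) - (-4609900)/(-1304099) = (-6 + √(-11 - 10)*944) - (-4609900)/(-1304099) = (-6 + √(-21)*944) - (-4609900)*(-1)/1304099 = (-6 + (I*√21)*944) - 1*4609900/1304099 = (-6 + 944*I*√21) - 4609900/1304099 = -12434494/1304099 + 944*I*√21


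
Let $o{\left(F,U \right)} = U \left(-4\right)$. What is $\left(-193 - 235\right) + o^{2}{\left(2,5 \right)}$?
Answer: $-28$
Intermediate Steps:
$o{\left(F,U \right)} = - 4 U$
$\left(-193 - 235\right) + o^{2}{\left(2,5 \right)} = \left(-193 - 235\right) + \left(\left(-4\right) 5\right)^{2} = \left(-193 - 235\right) + \left(-20\right)^{2} = \left(-193 - 235\right) + 400 = -428 + 400 = -28$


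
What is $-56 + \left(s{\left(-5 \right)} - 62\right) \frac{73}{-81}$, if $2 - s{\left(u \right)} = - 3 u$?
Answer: $\frac{313}{27} \approx 11.593$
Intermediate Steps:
$s{\left(u \right)} = 2 + 3 u$ ($s{\left(u \right)} = 2 - - 3 u = 2 + 3 u$)
$-56 + \left(s{\left(-5 \right)} - 62\right) \frac{73}{-81} = -56 + \left(\left(2 + 3 \left(-5\right)\right) - 62\right) \frac{73}{-81} = -56 + \left(\left(2 - 15\right) - 62\right) 73 \left(- \frac{1}{81}\right) = -56 + \left(-13 - 62\right) \left(- \frac{73}{81}\right) = -56 - - \frac{1825}{27} = -56 + \frac{1825}{27} = \frac{313}{27}$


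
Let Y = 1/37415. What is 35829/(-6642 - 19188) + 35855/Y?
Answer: 3850147543769/2870 ≈ 1.3415e+9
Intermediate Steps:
Y = 1/37415 ≈ 2.6727e-5
35829/(-6642 - 19188) + 35855/Y = 35829/(-6642 - 19188) + 35855/(1/37415) = 35829/(-25830) + 35855*37415 = 35829*(-1/25830) + 1341514825 = -3981/2870 + 1341514825 = 3850147543769/2870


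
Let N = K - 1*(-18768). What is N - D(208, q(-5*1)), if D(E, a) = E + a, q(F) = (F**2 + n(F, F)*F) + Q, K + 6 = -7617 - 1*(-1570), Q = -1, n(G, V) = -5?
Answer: 12458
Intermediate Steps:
K = -6053 (K = -6 + (-7617 - 1*(-1570)) = -6 + (-7617 + 1570) = -6 - 6047 = -6053)
q(F) = -1 + F**2 - 5*F (q(F) = (F**2 - 5*F) - 1 = -1 + F**2 - 5*F)
N = 12715 (N = -6053 - 1*(-18768) = -6053 + 18768 = 12715)
N - D(208, q(-5*1)) = 12715 - (208 + (-1 + (-5*1)**2 - (-25))) = 12715 - (208 + (-1 + (-5)**2 - 5*(-5))) = 12715 - (208 + (-1 + 25 + 25)) = 12715 - (208 + 49) = 12715 - 1*257 = 12715 - 257 = 12458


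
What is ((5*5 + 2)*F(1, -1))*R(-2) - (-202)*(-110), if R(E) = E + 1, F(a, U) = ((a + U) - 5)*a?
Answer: -22085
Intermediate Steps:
F(a, U) = a*(-5 + U + a) (F(a, U) = ((U + a) - 5)*a = (-5 + U + a)*a = a*(-5 + U + a))
R(E) = 1 + E
((5*5 + 2)*F(1, -1))*R(-2) - (-202)*(-110) = ((5*5 + 2)*(1*(-5 - 1 + 1)))*(1 - 2) - (-202)*(-110) = ((25 + 2)*(1*(-5)))*(-1) - 1*22220 = (27*(-5))*(-1) - 22220 = -135*(-1) - 22220 = 135 - 22220 = -22085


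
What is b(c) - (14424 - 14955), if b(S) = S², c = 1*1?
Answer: 532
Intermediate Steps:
c = 1
b(c) - (14424 - 14955) = 1² - (14424 - 14955) = 1 - 1*(-531) = 1 + 531 = 532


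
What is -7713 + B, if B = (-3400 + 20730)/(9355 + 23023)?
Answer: -124857092/16189 ≈ -7712.5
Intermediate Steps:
B = 8665/16189 (B = 17330/32378 = 17330*(1/32378) = 8665/16189 ≈ 0.53524)
-7713 + B = -7713 + 8665/16189 = -124857092/16189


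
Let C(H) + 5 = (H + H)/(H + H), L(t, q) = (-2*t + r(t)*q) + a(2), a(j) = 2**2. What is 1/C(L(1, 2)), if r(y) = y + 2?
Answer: -1/4 ≈ -0.25000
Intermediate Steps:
a(j) = 4
r(y) = 2 + y
L(t, q) = 4 - 2*t + q*(2 + t) (L(t, q) = (-2*t + (2 + t)*q) + 4 = (-2*t + q*(2 + t)) + 4 = 4 - 2*t + q*(2 + t))
C(H) = -4 (C(H) = -5 + (H + H)/(H + H) = -5 + (2*H)/((2*H)) = -5 + (2*H)*(1/(2*H)) = -5 + 1 = -4)
1/C(L(1, 2)) = 1/(-4) = -1/4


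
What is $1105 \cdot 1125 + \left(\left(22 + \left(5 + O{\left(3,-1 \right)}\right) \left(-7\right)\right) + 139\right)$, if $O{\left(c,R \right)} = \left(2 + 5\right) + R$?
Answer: $1243209$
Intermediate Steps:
$O{\left(c,R \right)} = 7 + R$
$1105 \cdot 1125 + \left(\left(22 + \left(5 + O{\left(3,-1 \right)}\right) \left(-7\right)\right) + 139\right) = 1105 \cdot 1125 + \left(\left(22 + \left(5 + \left(7 - 1\right)\right) \left(-7\right)\right) + 139\right) = 1243125 + \left(\left(22 + \left(5 + 6\right) \left(-7\right)\right) + 139\right) = 1243125 + \left(\left(22 + 11 \left(-7\right)\right) + 139\right) = 1243125 + \left(\left(22 - 77\right) + 139\right) = 1243125 + \left(-55 + 139\right) = 1243125 + 84 = 1243209$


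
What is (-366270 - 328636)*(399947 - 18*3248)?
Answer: -237298585598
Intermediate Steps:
(-366270 - 328636)*(399947 - 18*3248) = -694906*(399947 - 58464) = -694906*341483 = -237298585598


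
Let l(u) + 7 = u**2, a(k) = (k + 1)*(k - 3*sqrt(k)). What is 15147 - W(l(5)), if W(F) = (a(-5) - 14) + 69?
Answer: 15072 - 12*I*sqrt(5) ≈ 15072.0 - 26.833*I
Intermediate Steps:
a(k) = (1 + k)*(k - 3*sqrt(k))
l(u) = -7 + u**2
W(F) = 75 + 12*I*sqrt(5) (W(F) = ((-5 + (-5)**2 - 3*I*sqrt(5) - (-15)*I*sqrt(5)) - 14) + 69 = ((-5 + 25 - 3*I*sqrt(5) - (-15)*I*sqrt(5)) - 14) + 69 = ((-5 + 25 - 3*I*sqrt(5) + 15*I*sqrt(5)) - 14) + 69 = ((20 + 12*I*sqrt(5)) - 14) + 69 = (6 + 12*I*sqrt(5)) + 69 = 75 + 12*I*sqrt(5))
15147 - W(l(5)) = 15147 - (75 + 12*I*sqrt(5)) = 15147 + (-75 - 12*I*sqrt(5)) = 15072 - 12*I*sqrt(5)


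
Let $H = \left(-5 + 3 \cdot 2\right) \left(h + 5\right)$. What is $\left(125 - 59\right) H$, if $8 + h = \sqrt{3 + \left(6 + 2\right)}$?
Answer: $-198 + 66 \sqrt{11} \approx 20.897$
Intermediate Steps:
$h = -8 + \sqrt{11}$ ($h = -8 + \sqrt{3 + \left(6 + 2\right)} = -8 + \sqrt{3 + 8} = -8 + \sqrt{11} \approx -4.6834$)
$H = -3 + \sqrt{11}$ ($H = \left(-5 + 3 \cdot 2\right) \left(\left(-8 + \sqrt{11}\right) + 5\right) = \left(-5 + 6\right) \left(-3 + \sqrt{11}\right) = 1 \left(-3 + \sqrt{11}\right) = -3 + \sqrt{11} \approx 0.31662$)
$\left(125 - 59\right) H = \left(125 - 59\right) \left(-3 + \sqrt{11}\right) = 66 \left(-3 + \sqrt{11}\right) = -198 + 66 \sqrt{11}$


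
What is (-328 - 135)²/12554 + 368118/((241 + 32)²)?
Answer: 2288673397/103959674 ≈ 22.015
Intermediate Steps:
(-328 - 135)²/12554 + 368118/((241 + 32)²) = (-463)²*(1/12554) + 368118/(273²) = 214369*(1/12554) + 368118/74529 = 214369/12554 + 368118*(1/74529) = 214369/12554 + 40902/8281 = 2288673397/103959674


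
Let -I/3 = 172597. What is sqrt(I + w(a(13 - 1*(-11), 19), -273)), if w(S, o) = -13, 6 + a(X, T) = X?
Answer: 2*I*sqrt(129451) ≈ 719.59*I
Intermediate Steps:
a(X, T) = -6 + X
I = -517791 (I = -3*172597 = -517791)
sqrt(I + w(a(13 - 1*(-11), 19), -273)) = sqrt(-517791 - 13) = sqrt(-517804) = 2*I*sqrt(129451)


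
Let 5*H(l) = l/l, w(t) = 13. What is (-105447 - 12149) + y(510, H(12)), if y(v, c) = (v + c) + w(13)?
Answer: -585364/5 ≈ -1.1707e+5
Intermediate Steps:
H(l) = 1/5 (H(l) = (l/l)/5 = (1/5)*1 = 1/5)
y(v, c) = 13 + c + v (y(v, c) = (v + c) + 13 = (c + v) + 13 = 13 + c + v)
(-105447 - 12149) + y(510, H(12)) = (-105447 - 12149) + (13 + 1/5 + 510) = -117596 + 2616/5 = -585364/5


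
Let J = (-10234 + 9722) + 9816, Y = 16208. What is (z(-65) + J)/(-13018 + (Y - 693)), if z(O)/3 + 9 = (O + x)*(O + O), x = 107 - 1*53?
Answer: 13567/2497 ≈ 5.4333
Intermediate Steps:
x = 54 (x = 107 - 53 = 54)
z(O) = -27 + 6*O*(54 + O) (z(O) = -27 + 3*((O + 54)*(O + O)) = -27 + 3*((54 + O)*(2*O)) = -27 + 3*(2*O*(54 + O)) = -27 + 6*O*(54 + O))
J = 9304 (J = -512 + 9816 = 9304)
(z(-65) + J)/(-13018 + (Y - 693)) = ((-27 + 6*(-65)**2 + 324*(-65)) + 9304)/(-13018 + (16208 - 693)) = ((-27 + 6*4225 - 21060) + 9304)/(-13018 + 15515) = ((-27 + 25350 - 21060) + 9304)/2497 = (4263 + 9304)*(1/2497) = 13567*(1/2497) = 13567/2497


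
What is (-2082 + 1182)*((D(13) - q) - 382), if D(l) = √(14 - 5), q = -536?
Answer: -141300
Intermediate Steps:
D(l) = 3 (D(l) = √9 = 3)
(-2082 + 1182)*((D(13) - q) - 382) = (-2082 + 1182)*((3 - 1*(-536)) - 382) = -900*((3 + 536) - 382) = -900*(539 - 382) = -900*157 = -141300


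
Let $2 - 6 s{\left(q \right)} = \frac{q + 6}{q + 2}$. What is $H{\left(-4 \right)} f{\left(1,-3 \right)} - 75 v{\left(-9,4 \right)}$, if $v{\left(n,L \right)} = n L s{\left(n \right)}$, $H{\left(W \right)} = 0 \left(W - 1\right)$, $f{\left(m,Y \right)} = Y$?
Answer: $\frac{4950}{7} \approx 707.14$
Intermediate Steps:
$H{\left(W \right)} = 0$ ($H{\left(W \right)} = 0 \left(-1 + W\right) = 0$)
$s{\left(q \right)} = \frac{1}{3} - \frac{6 + q}{6 \left(2 + q\right)}$ ($s{\left(q \right)} = \frac{1}{3} - \frac{\left(q + 6\right) \frac{1}{q + 2}}{6} = \frac{1}{3} - \frac{\left(6 + q\right) \frac{1}{2 + q}}{6} = \frac{1}{3} - \frac{\frac{1}{2 + q} \left(6 + q\right)}{6} = \frac{1}{3} - \frac{6 + q}{6 \left(2 + q\right)}$)
$v{\left(n,L \right)} = \frac{L n \left(-2 + n\right)}{6 \left(2 + n\right)}$ ($v{\left(n,L \right)} = n L \frac{-2 + n}{6 \left(2 + n\right)} = L n \frac{-2 + n}{6 \left(2 + n\right)} = \frac{L n \left(-2 + n\right)}{6 \left(2 + n\right)}$)
$H{\left(-4 \right)} f{\left(1,-3 \right)} - 75 v{\left(-9,4 \right)} = 0 \left(-3\right) - 75 \cdot \frac{1}{6} \cdot 4 \left(-9\right) \frac{1}{2 - 9} \left(-2 - 9\right) = 0 - 75 \cdot \frac{1}{6} \cdot 4 \left(-9\right) \frac{1}{-7} \left(-11\right) = 0 - 75 \cdot \frac{1}{6} \cdot 4 \left(-9\right) \left(- \frac{1}{7}\right) \left(-11\right) = 0 - - \frac{4950}{7} = 0 + \frac{4950}{7} = \frac{4950}{7}$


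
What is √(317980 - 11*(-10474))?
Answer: √433194 ≈ 658.17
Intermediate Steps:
√(317980 - 11*(-10474)) = √(317980 + 115214) = √433194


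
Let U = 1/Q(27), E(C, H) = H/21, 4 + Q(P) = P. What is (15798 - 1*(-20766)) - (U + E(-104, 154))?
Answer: 2522407/69 ≈ 36557.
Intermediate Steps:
Q(P) = -4 + P
E(C, H) = H/21 (E(C, H) = H*(1/21) = H/21)
U = 1/23 (U = 1/(-4 + 27) = 1/23 ≈ 0.043478)
(15798 - 1*(-20766)) - (U + E(-104, 154)) = (15798 - 1*(-20766)) - (1/23 + (1/21)*154) = (15798 + 20766) - (1/23 + 22/3) = 36564 - 1*509/69 = 36564 - 509/69 = 2522407/69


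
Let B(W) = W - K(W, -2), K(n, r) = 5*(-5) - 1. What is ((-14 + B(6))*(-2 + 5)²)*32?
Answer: 5184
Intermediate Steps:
K(n, r) = -26 (K(n, r) = -25 - 1 = -26)
B(W) = 26 + W (B(W) = W - 1*(-26) = W + 26 = 26 + W)
((-14 + B(6))*(-2 + 5)²)*32 = ((-14 + (26 + 6))*(-2 + 5)²)*32 = ((-14 + 32)*3²)*32 = (18*9)*32 = 162*32 = 5184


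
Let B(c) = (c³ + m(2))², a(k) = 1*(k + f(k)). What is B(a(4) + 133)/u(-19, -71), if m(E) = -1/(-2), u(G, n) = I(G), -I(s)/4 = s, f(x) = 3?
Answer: 30118154976001/304 ≈ 9.9073e+10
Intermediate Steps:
I(s) = -4*s
u(G, n) = -4*G
a(k) = 3 + k (a(k) = 1*(k + 3) = 1*(3 + k) = 3 + k)
m(E) = ½ (m(E) = -1*(-½) = ½)
B(c) = (½ + c³)² (B(c) = (c³ + ½)² = (½ + c³)²)
B(a(4) + 133)/u(-19, -71) = ((1 + 2*((3 + 4) + 133)³)²/4)/((-4*(-19))) = ((1 + 2*(7 + 133)³)²/4)/76 = ((1 + 2*140³)²/4)*(1/76) = ((1 + 2*2744000)²/4)*(1/76) = ((1 + 5488000)²/4)*(1/76) = ((¼)*5488001²)*(1/76) = ((¼)*30118154976001)*(1/76) = (30118154976001/4)*(1/76) = 30118154976001/304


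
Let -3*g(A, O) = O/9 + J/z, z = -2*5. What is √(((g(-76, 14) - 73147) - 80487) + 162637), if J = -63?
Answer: √72903090/90 ≈ 94.870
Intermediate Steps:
z = -10
g(A, O) = -21/10 - O/27 (g(A, O) = -(O/9 - 63/(-10))/3 = -(O*(⅑) - 63*(-⅒))/3 = -(O/9 + 63/10)/3 = -(63/10 + O/9)/3 = -21/10 - O/27)
√(((g(-76, 14) - 73147) - 80487) + 162637) = √((((-21/10 - 1/27*14) - 73147) - 80487) + 162637) = √((((-21/10 - 14/27) - 73147) - 80487) + 162637) = √(((-707/270 - 73147) - 80487) + 162637) = √((-19750397/270 - 80487) + 162637) = √(-41481887/270 + 162637) = √(2430103/270) = √72903090/90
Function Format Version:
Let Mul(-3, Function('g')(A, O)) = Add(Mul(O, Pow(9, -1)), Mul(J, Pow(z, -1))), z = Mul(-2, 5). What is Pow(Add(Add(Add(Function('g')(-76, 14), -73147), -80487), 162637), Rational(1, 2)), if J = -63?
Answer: Mul(Rational(1, 90), Pow(72903090, Rational(1, 2))) ≈ 94.870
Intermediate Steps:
z = -10
Function('g')(A, O) = Add(Rational(-21, 10), Mul(Rational(-1, 27), O)) (Function('g')(A, O) = Mul(Rational(-1, 3), Add(Mul(O, Pow(9, -1)), Mul(-63, Pow(-10, -1)))) = Mul(Rational(-1, 3), Add(Mul(O, Rational(1, 9)), Mul(-63, Rational(-1, 10)))) = Mul(Rational(-1, 3), Add(Mul(Rational(1, 9), O), Rational(63, 10))) = Mul(Rational(-1, 3), Add(Rational(63, 10), Mul(Rational(1, 9), O))) = Add(Rational(-21, 10), Mul(Rational(-1, 27), O)))
Pow(Add(Add(Add(Function('g')(-76, 14), -73147), -80487), 162637), Rational(1, 2)) = Pow(Add(Add(Add(Add(Rational(-21, 10), Mul(Rational(-1, 27), 14)), -73147), -80487), 162637), Rational(1, 2)) = Pow(Add(Add(Add(Add(Rational(-21, 10), Rational(-14, 27)), -73147), -80487), 162637), Rational(1, 2)) = Pow(Add(Add(Add(Rational(-707, 270), -73147), -80487), 162637), Rational(1, 2)) = Pow(Add(Add(Rational(-19750397, 270), -80487), 162637), Rational(1, 2)) = Pow(Add(Rational(-41481887, 270), 162637), Rational(1, 2)) = Pow(Rational(2430103, 270), Rational(1, 2)) = Mul(Rational(1, 90), Pow(72903090, Rational(1, 2)))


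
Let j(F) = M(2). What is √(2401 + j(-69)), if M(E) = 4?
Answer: √2405 ≈ 49.041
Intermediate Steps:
j(F) = 4
√(2401 + j(-69)) = √(2401 + 4) = √2405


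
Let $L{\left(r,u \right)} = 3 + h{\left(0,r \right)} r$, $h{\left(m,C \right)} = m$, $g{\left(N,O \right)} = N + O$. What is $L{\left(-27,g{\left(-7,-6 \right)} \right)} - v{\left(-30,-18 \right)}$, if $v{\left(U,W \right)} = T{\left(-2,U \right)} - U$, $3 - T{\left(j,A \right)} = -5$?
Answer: $-35$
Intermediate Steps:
$T{\left(j,A \right)} = 8$ ($T{\left(j,A \right)} = 3 - -5 = 3 + 5 = 8$)
$v{\left(U,W \right)} = 8 - U$
$L{\left(r,u \right)} = 3$ ($L{\left(r,u \right)} = 3 + 0 r = 3 + 0 = 3$)
$L{\left(-27,g{\left(-7,-6 \right)} \right)} - v{\left(-30,-18 \right)} = 3 - \left(8 - -30\right) = 3 - \left(8 + 30\right) = 3 - 38 = -35$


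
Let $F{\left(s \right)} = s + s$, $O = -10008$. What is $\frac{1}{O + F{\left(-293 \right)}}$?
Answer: $- \frac{1}{10594} \approx -9.4393 \cdot 10^{-5}$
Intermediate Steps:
$F{\left(s \right)} = 2 s$
$\frac{1}{O + F{\left(-293 \right)}} = \frac{1}{-10008 + 2 \left(-293\right)} = \frac{1}{-10008 - 586} = \frac{1}{-10594} = - \frac{1}{10594}$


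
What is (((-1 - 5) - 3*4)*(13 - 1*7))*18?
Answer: -1944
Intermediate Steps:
(((-1 - 5) - 3*4)*(13 - 1*7))*18 = ((-6 - 12)*(13 - 7))*18 = -18*6*18 = -108*18 = -1944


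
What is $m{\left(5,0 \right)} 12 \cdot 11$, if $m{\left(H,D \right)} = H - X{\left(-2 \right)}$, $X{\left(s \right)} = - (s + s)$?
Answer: $132$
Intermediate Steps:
$X{\left(s \right)} = - 2 s$
$m{\left(H,D \right)} = -4 + H$ ($m{\left(H,D \right)} = H - \left(-2\right) \left(-2\right) = H - 4 = -4 + H$)
$m{\left(5,0 \right)} 12 \cdot 11 = \left(-4 + 5\right) 12 \cdot 11 = 1 \cdot 12 \cdot 11 = 12 \cdot 11 = 132$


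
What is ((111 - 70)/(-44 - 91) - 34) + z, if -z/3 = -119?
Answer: 43564/135 ≈ 322.70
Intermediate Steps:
z = 357 (z = -3*(-119) = 357)
((111 - 70)/(-44 - 91) - 34) + z = ((111 - 70)/(-44 - 91) - 34) + 357 = (41/(-135) - 34) + 357 = (41*(-1/135) - 34) + 357 = (-41/135 - 34) + 357 = -4631/135 + 357 = 43564/135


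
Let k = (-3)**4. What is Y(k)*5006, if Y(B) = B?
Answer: 405486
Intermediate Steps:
k = 81
Y(k)*5006 = 81*5006 = 405486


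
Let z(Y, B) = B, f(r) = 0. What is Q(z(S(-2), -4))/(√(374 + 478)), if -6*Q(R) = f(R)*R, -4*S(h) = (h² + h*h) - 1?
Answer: 0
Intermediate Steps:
S(h) = ¼ - h²/2 (S(h) = -((h² + h*h) - 1)/4 = -((h² + h²) - 1)/4 = -(2*h² - 1)/4 = -(-1 + 2*h²)/4 = ¼ - h²/2)
Q(R) = 0 (Q(R) = -0*R = -⅙*0 = 0)
Q(z(S(-2), -4))/(√(374 + 478)) = 0/(√(374 + 478)) = 0/(√852) = 0/((2*√213)) = 0*(√213/426) = 0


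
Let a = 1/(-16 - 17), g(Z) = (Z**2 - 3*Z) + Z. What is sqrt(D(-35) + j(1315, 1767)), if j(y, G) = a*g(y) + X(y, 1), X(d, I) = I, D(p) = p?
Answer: I*sqrt(57014661)/33 ≈ 228.81*I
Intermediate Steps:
g(Z) = Z**2 - 2*Z
a = -1/33 (a = 1/(-33) = -1/33 ≈ -0.030303)
j(y, G) = 1 - y*(-2 + y)/33 (j(y, G) = -y*(-2 + y)/33 + 1 = 1 - y*(-2 + y)/33)
sqrt(D(-35) + j(1315, 1767)) = sqrt(-35 + (1 - 1/33*1315*(-2 + 1315))) = sqrt(-35 + (1 - 1/33*1315*1313)) = sqrt(-35 + (1 - 1726595/33)) = sqrt(-35 - 1726562/33) = sqrt(-1727717/33) = I*sqrt(57014661)/33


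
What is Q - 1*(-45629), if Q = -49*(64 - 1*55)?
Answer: 45188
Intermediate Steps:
Q = -441 (Q = -49*(64 - 55) = -49*9 = -441)
Q - 1*(-45629) = -441 - 1*(-45629) = -441 + 45629 = 45188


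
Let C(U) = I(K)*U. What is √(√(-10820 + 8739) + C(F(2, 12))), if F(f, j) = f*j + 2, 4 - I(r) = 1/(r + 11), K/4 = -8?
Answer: √(46410 + 441*I*√2081)/21 ≈ 10.487 + 2.1751*I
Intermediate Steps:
K = -32 (K = 4*(-8) = -32)
I(r) = 4 - 1/(11 + r) (I(r) = 4 - 1/(r + 11) = 4 - 1/(11 + r))
F(f, j) = 2 + f*j
C(U) = 85*U/21 (C(U) = ((43 + 4*(-32))/(11 - 32))*U = ((43 - 128)/(-21))*U = (-1/21*(-85))*U = 85*U/21)
√(√(-10820 + 8739) + C(F(2, 12))) = √(√(-10820 + 8739) + 85*(2 + 2*12)/21) = √(√(-2081) + 85*(2 + 24)/21) = √(I*√2081 + (85/21)*26) = √(I*√2081 + 2210/21) = √(2210/21 + I*√2081)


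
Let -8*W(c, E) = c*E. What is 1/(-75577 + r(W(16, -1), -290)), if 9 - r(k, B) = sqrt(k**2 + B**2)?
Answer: -9446/713804815 + sqrt(21026)/2855219260 ≈ -1.3183e-5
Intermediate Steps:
W(c, E) = -E*c/8 (W(c, E) = -c*E/8 = -E*c/8)
r(k, B) = 9 - sqrt(B**2 + k**2) (r(k, B) = 9 - sqrt(k**2 + B**2) = 9 - sqrt(B**2 + k**2))
1/(-75577 + r(W(16, -1), -290)) = 1/(-75577 + (9 - sqrt((-290)**2 + (-1/8*(-1)*16)**2))) = 1/(-75577 + (9 - sqrt(84100 + 2**2))) = 1/(-75577 + (9 - sqrt(84100 + 4))) = 1/(-75577 + (9 - sqrt(84104))) = 1/(-75577 + (9 - 2*sqrt(21026))) = 1/(-75568 - 2*sqrt(21026))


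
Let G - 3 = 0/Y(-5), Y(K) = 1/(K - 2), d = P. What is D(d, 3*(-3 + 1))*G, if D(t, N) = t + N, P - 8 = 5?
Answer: 21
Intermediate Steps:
P = 13 (P = 8 + 5 = 13)
d = 13
Y(K) = 1/(-2 + K)
D(t, N) = N + t
G = 3 (G = 3 + 0/(1/(-2 - 5)) = 3 + 0/(1/(-7)) = 3 + 0/(-⅐) = 3 + 0*(-7) = 3 + 0 = 3)
D(d, 3*(-3 + 1))*G = (3*(-3 + 1) + 13)*3 = (3*(-2) + 13)*3 = (-6 + 13)*3 = 7*3 = 21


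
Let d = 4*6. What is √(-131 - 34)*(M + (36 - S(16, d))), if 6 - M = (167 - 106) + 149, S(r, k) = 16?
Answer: -184*I*√165 ≈ -2363.5*I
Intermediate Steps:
d = 24
M = -204 (M = 6 - ((167 - 106) + 149) = 6 - (61 + 149) = 6 - 1*210 = 6 - 210 = -204)
√(-131 - 34)*(M + (36 - S(16, d))) = √(-131 - 34)*(-204 + (36 - 1*16)) = √(-165)*(-204 + (36 - 16)) = (I*√165)*(-204 + 20) = (I*√165)*(-184) = -184*I*√165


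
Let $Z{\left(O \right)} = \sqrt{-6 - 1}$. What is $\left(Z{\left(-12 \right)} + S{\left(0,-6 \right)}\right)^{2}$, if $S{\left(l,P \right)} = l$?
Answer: $-7$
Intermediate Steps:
$Z{\left(O \right)} = i \sqrt{7}$ ($Z{\left(O \right)} = \sqrt{-7} = i \sqrt{7}$)
$\left(Z{\left(-12 \right)} + S{\left(0,-6 \right)}\right)^{2} = \left(i \sqrt{7} + 0\right)^{2} = \left(i \sqrt{7}\right)^{2} = -7$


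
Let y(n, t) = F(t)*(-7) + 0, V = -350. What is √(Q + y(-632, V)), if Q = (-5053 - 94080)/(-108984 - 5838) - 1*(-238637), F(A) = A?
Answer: √353169388274426/38274 ≈ 491.01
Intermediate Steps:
y(n, t) = -7*t (y(n, t) = t*(-7) + 0 = -7*t + 0 = -7*t)
Q = 27400876747/114822 (Q = -99133/(-114822) + 238637 = -99133*(-1/114822) + 238637 = 99133/114822 + 238637 = 27400876747/114822 ≈ 2.3864e+5)
√(Q + y(-632, V)) = √(27400876747/114822 - 7*(-350)) = √(27400876747/114822 + 2450) = √(27682190647/114822) = √353169388274426/38274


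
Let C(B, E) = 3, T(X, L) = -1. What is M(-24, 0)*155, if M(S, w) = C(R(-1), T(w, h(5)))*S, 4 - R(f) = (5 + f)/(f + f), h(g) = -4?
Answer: -11160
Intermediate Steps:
R(f) = 4 - (5 + f)/(2*f) (R(f) = 4 - (5 + f)/(f + f) = 4 - (5 + f)/(2*f))
M(S, w) = 3*S
M(-24, 0)*155 = (3*(-24))*155 = -72*155 = -11160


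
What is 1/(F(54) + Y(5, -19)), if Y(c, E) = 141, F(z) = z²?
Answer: 1/3057 ≈ 0.00032712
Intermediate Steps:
1/(F(54) + Y(5, -19)) = 1/(54² + 141) = 1/(2916 + 141) = 1/3057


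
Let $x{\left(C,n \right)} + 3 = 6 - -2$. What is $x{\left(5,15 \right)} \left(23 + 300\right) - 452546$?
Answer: $-450931$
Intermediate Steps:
$x{\left(C,n \right)} = 5$ ($x{\left(C,n \right)} = -3 + \left(6 - -2\right) = -3 + \left(6 + 2\right) = -3 + 8 = 5$)
$x{\left(5,15 \right)} \left(23 + 300\right) - 452546 = 5 \left(23 + 300\right) - 452546 = 5 \cdot 323 - 452546 = 1615 - 452546 = -450931$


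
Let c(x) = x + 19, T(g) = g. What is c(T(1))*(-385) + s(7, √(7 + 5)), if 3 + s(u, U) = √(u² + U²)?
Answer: -7703 + √61 ≈ -7695.2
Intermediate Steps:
c(x) = 19 + x
s(u, U) = -3 + √(U² + u²) (s(u, U) = -3 + √(u² + U²) = -3 + √(U² + u²))
c(T(1))*(-385) + s(7, √(7 + 5)) = (19 + 1)*(-385) + (-3 + √((√(7 + 5))² + 7²)) = 20*(-385) + (-3 + √((√12)² + 49)) = -7700 + (-3 + √((2*√3)² + 49)) = -7700 + (-3 + √(12 + 49)) = -7700 + (-3 + √61) = -7703 + √61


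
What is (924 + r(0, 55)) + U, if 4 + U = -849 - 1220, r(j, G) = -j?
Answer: -1149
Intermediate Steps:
U = -2073 (U = -4 + (-849 - 1220) = -4 - 2069 = -2073)
(924 + r(0, 55)) + U = (924 - 1*0) - 2073 = (924 + 0) - 2073 = 924 - 2073 = -1149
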